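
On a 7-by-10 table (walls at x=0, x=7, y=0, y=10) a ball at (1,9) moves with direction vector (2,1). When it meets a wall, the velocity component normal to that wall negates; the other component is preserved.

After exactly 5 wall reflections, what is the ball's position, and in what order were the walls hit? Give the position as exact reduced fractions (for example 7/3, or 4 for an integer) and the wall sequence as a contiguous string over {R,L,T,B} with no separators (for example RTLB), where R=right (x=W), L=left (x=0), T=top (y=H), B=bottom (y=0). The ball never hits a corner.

Final position: (5,0)
Wall sequence: TRLRB

1. t=1 → T at (3,10); v=(2,-1)
2. t=2 → R at (7,8); v=(-2,-1)
3. t=7/2 → L at (0,9/2); v=(2,-1)
4. t=7/2 → R at (7,1); v=(-2,-1)
5. t=1 → B at (5,0); v=(-2,1)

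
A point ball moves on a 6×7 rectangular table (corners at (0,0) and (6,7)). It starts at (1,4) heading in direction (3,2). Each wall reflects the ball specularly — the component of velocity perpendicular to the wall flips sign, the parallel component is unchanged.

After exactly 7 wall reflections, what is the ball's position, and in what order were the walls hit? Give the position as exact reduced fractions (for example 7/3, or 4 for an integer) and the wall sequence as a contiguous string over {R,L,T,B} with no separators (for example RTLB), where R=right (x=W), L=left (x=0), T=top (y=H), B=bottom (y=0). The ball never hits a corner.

1. t=3/2 → T at (11/2,7); v=(3,-2)
2. t=1/6 → R at (6,20/3); v=(-3,-2)
3. t=2 → L at (0,8/3); v=(3,-2)
4. t=4/3 → B at (4,0); v=(3,2)
5. t=2/3 → R at (6,4/3); v=(-3,2)
6. t=2 → L at (0,16/3); v=(3,2)
7. t=5/6 → T at (5/2,7); v=(3,-2)

Final position: (5/2,7)
Wall sequence: TRLBRLT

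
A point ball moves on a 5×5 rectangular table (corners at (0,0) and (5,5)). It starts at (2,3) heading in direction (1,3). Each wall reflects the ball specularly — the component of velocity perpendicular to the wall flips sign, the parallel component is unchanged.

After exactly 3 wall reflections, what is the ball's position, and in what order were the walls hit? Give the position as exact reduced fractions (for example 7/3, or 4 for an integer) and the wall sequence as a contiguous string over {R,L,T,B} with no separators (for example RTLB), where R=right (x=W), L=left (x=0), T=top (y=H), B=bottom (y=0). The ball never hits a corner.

Final position: (5,2)
Wall sequence: TBR

1. t=2/3 → T at (8/3,5); v=(1,-3)
2. t=5/3 → B at (13/3,0); v=(1,3)
3. t=2/3 → R at (5,2); v=(-1,3)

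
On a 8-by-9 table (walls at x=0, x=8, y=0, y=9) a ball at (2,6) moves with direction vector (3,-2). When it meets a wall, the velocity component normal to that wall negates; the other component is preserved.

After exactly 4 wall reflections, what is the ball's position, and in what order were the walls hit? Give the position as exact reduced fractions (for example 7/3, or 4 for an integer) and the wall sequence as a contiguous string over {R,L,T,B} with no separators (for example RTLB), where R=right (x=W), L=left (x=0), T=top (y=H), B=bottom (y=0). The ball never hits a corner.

1. t=2 → R at (8,2); v=(-3,-2)
2. t=1 → B at (5,0); v=(-3,2)
3. t=5/3 → L at (0,10/3); v=(3,2)
4. t=8/3 → R at (8,26/3); v=(-3,2)

Final position: (8,26/3)
Wall sequence: RBLR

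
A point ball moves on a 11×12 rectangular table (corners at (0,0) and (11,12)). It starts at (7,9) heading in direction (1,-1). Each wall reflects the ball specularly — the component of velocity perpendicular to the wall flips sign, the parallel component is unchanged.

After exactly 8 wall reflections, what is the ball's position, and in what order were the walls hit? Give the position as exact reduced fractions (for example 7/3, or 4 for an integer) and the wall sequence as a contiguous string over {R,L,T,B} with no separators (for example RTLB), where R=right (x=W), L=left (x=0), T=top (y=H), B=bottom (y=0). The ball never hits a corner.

Final position: (8,12)
Wall sequence: RBLTRBLT

1. t=4 → R at (11,5); v=(-1,-1)
2. t=5 → B at (6,0); v=(-1,1)
3. t=6 → L at (0,6); v=(1,1)
4. t=6 → T at (6,12); v=(1,-1)
5. t=5 → R at (11,7); v=(-1,-1)
6. t=7 → B at (4,0); v=(-1,1)
7. t=4 → L at (0,4); v=(1,1)
8. t=8 → T at (8,12); v=(1,-1)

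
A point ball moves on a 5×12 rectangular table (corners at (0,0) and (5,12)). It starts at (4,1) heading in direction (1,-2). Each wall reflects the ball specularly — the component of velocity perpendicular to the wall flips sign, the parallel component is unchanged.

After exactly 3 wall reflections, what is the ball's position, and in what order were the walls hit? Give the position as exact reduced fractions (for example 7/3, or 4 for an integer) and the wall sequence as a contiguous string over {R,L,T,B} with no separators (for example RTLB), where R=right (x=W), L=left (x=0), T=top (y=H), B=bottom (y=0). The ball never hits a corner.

Final position: (0,11)
Wall sequence: BRL

1. t=1/2 → B at (9/2,0); v=(1,2)
2. t=1/2 → R at (5,1); v=(-1,2)
3. t=5 → L at (0,11); v=(1,2)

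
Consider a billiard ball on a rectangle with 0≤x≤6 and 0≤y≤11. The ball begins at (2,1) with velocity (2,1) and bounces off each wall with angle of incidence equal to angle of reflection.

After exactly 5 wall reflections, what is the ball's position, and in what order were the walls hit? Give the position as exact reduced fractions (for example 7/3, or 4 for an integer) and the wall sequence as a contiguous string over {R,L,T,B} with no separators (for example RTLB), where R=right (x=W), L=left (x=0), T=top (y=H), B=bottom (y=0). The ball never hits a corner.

Final position: (0,10)
Wall sequence: RLRTL

1. t=2 → R at (6,3); v=(-2,1)
2. t=3 → L at (0,6); v=(2,1)
3. t=3 → R at (6,9); v=(-2,1)
4. t=2 → T at (2,11); v=(-2,-1)
5. t=1 → L at (0,10); v=(2,-1)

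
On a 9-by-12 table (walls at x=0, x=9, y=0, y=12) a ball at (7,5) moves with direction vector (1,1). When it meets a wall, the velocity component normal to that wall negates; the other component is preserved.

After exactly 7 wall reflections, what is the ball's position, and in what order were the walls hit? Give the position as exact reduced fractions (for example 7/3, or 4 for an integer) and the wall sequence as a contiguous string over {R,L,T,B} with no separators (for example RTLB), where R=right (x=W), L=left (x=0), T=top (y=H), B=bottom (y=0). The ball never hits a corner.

1. t=2 → R at (9,7); v=(-1,1)
2. t=5 → T at (4,12); v=(-1,-1)
3. t=4 → L at (0,8); v=(1,-1)
4. t=8 → B at (8,0); v=(1,1)
5. t=1 → R at (9,1); v=(-1,1)
6. t=9 → L at (0,10); v=(1,1)
7. t=2 → T at (2,12); v=(1,-1)

Final position: (2,12)
Wall sequence: RTLBRLT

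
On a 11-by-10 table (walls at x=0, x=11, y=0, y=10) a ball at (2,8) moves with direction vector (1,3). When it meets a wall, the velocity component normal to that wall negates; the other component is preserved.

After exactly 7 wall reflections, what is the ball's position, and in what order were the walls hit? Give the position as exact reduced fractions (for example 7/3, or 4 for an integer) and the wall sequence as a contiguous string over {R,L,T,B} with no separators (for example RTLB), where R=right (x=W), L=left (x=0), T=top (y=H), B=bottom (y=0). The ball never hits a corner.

Final position: (8/3,0)
Wall sequence: TBTRBTB

1. t=2/3 → T at (8/3,10); v=(1,-3)
2. t=10/3 → B at (6,0); v=(1,3)
3. t=10/3 → T at (28/3,10); v=(1,-3)
4. t=5/3 → R at (11,5); v=(-1,-3)
5. t=5/3 → B at (28/3,0); v=(-1,3)
6. t=10/3 → T at (6,10); v=(-1,-3)
7. t=10/3 → B at (8/3,0); v=(-1,3)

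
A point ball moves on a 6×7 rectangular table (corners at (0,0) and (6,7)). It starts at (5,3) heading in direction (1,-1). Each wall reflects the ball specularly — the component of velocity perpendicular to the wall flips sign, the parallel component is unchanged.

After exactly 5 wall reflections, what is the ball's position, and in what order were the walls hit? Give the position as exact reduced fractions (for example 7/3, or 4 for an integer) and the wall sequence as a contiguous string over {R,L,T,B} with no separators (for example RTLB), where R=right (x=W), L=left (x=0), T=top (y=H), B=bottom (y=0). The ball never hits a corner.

1. t=1 → R at (6,2); v=(-1,-1)
2. t=2 → B at (4,0); v=(-1,1)
3. t=4 → L at (0,4); v=(1,1)
4. t=3 → T at (3,7); v=(1,-1)
5. t=3 → R at (6,4); v=(-1,-1)

Final position: (6,4)
Wall sequence: RBLTR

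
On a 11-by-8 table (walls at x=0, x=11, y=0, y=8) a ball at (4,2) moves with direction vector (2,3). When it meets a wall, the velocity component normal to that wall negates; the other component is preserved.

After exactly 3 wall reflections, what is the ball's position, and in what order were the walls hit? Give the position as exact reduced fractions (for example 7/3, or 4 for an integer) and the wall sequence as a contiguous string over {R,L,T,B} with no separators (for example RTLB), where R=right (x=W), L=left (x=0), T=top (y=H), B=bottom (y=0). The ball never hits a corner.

Final position: (26/3,0)
Wall sequence: TRB

1. t=2 → T at (8,8); v=(2,-3)
2. t=3/2 → R at (11,7/2); v=(-2,-3)
3. t=7/6 → B at (26/3,0); v=(-2,3)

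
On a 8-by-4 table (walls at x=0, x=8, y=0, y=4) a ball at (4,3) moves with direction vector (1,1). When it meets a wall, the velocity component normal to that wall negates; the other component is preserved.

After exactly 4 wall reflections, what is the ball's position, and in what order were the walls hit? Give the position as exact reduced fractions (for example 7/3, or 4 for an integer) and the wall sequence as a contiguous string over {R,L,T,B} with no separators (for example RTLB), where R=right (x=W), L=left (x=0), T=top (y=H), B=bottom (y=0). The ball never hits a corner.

1. t=1 → T at (5,4); v=(1,-1)
2. t=3 → R at (8,1); v=(-1,-1)
3. t=1 → B at (7,0); v=(-1,1)
4. t=4 → T at (3,4); v=(-1,-1)

Final position: (3,4)
Wall sequence: TRBT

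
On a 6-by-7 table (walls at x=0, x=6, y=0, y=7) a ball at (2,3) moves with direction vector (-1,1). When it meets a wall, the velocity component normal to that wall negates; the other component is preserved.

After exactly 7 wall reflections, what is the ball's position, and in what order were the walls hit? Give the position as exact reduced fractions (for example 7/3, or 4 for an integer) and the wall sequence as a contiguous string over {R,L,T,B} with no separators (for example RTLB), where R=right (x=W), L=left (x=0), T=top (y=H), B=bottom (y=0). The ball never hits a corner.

Final position: (6,5)
Wall sequence: LTRBLTR

1. t=2 → L at (0,5); v=(1,1)
2. t=2 → T at (2,7); v=(1,-1)
3. t=4 → R at (6,3); v=(-1,-1)
4. t=3 → B at (3,0); v=(-1,1)
5. t=3 → L at (0,3); v=(1,1)
6. t=4 → T at (4,7); v=(1,-1)
7. t=2 → R at (6,5); v=(-1,-1)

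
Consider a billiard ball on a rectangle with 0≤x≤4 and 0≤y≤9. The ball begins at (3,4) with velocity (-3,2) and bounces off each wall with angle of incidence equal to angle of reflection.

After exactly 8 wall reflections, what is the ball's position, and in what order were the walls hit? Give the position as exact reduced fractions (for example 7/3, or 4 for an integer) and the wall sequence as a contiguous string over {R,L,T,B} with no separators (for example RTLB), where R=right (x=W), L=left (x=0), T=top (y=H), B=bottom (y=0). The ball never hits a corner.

1. t=1 → L at (0,6); v=(3,2)
2. t=4/3 → R at (4,26/3); v=(-3,2)
3. t=1/6 → T at (7/2,9); v=(-3,-2)
4. t=7/6 → L at (0,20/3); v=(3,-2)
5. t=4/3 → R at (4,4); v=(-3,-2)
6. t=4/3 → L at (0,4/3); v=(3,-2)
7. t=2/3 → B at (2,0); v=(3,2)
8. t=2/3 → R at (4,4/3); v=(-3,2)

Final position: (4,4/3)
Wall sequence: LRTLRLBR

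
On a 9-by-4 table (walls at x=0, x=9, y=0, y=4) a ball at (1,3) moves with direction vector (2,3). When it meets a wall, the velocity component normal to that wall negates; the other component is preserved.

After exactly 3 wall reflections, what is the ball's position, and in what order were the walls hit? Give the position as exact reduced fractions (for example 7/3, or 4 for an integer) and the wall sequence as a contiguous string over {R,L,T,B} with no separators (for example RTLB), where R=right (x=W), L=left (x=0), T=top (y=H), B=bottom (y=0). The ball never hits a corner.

Final position: (7,4)
Wall sequence: TBT

1. t=1/3 → T at (5/3,4); v=(2,-3)
2. t=4/3 → B at (13/3,0); v=(2,3)
3. t=4/3 → T at (7,4); v=(2,-3)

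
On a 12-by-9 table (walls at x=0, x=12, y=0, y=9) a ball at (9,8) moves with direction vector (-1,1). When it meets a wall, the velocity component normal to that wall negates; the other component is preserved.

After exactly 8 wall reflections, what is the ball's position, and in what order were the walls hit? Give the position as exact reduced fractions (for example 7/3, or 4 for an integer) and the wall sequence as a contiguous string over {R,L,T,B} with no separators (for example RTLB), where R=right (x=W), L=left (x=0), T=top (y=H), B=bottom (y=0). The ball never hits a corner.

1. t=1 → T at (8,9); v=(-1,-1)
2. t=8 → L at (0,1); v=(1,-1)
3. t=1 → B at (1,0); v=(1,1)
4. t=9 → T at (10,9); v=(1,-1)
5. t=2 → R at (12,7); v=(-1,-1)
6. t=7 → B at (5,0); v=(-1,1)
7. t=5 → L at (0,5); v=(1,1)
8. t=4 → T at (4,9); v=(1,-1)

Final position: (4,9)
Wall sequence: TLBTRBLT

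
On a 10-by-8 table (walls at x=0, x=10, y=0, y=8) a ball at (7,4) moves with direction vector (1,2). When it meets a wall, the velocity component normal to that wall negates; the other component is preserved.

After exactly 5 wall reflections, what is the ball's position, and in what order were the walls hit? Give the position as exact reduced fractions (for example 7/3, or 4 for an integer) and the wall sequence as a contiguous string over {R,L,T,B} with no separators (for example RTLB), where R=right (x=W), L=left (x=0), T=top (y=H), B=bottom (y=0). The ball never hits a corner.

Final position: (0,2)
Wall sequence: TRBTL

1. t=2 → T at (9,8); v=(1,-2)
2. t=1 → R at (10,6); v=(-1,-2)
3. t=3 → B at (7,0); v=(-1,2)
4. t=4 → T at (3,8); v=(-1,-2)
5. t=3 → L at (0,2); v=(1,-2)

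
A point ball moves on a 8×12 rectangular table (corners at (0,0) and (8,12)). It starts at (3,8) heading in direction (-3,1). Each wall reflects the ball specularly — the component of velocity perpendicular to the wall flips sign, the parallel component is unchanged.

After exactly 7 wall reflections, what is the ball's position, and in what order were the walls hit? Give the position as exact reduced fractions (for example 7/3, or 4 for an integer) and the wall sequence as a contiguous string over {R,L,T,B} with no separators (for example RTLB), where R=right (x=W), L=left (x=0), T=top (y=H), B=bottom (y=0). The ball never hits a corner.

Final position: (8,5/3)
Wall sequence: LRTLRLR

1. t=1 → L at (0,9); v=(3,1)
2. t=8/3 → R at (8,35/3); v=(-3,1)
3. t=1/3 → T at (7,12); v=(-3,-1)
4. t=7/3 → L at (0,29/3); v=(3,-1)
5. t=8/3 → R at (8,7); v=(-3,-1)
6. t=8/3 → L at (0,13/3); v=(3,-1)
7. t=8/3 → R at (8,5/3); v=(-3,-1)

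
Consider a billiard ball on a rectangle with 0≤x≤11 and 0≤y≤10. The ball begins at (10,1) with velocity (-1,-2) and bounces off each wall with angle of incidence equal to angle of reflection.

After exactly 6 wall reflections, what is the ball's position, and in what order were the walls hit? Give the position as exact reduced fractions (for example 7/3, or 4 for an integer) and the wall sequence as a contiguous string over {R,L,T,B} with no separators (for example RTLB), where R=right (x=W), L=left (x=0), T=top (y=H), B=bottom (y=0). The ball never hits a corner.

Final position: (21/2,0)
Wall sequence: BTLBTB

1. t=1/2 → B at (19/2,0); v=(-1,2)
2. t=5 → T at (9/2,10); v=(-1,-2)
3. t=9/2 → L at (0,1); v=(1,-2)
4. t=1/2 → B at (1/2,0); v=(1,2)
5. t=5 → T at (11/2,10); v=(1,-2)
6. t=5 → B at (21/2,0); v=(1,2)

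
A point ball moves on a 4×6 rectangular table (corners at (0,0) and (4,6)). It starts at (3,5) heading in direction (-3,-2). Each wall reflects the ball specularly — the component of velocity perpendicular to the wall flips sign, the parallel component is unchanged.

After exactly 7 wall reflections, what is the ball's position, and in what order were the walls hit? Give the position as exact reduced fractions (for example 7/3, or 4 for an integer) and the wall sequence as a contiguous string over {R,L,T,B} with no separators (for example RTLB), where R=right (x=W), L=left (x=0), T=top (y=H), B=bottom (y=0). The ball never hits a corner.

1. t=1 → L at (0,3); v=(3,-2)
2. t=4/3 → R at (4,1/3); v=(-3,-2)
3. t=1/6 → B at (7/2,0); v=(-3,2)
4. t=7/6 → L at (0,7/3); v=(3,2)
5. t=4/3 → R at (4,5); v=(-3,2)
6. t=1/2 → T at (5/2,6); v=(-3,-2)
7. t=5/6 → L at (0,13/3); v=(3,-2)

Final position: (0,13/3)
Wall sequence: LRBLRTL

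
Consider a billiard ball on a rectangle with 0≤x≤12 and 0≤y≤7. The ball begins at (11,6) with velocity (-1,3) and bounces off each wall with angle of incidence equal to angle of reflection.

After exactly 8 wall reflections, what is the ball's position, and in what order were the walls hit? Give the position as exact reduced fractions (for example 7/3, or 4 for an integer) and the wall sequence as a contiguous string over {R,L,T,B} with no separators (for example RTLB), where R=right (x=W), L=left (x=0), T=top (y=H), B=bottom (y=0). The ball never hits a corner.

Final position: (10/3,7)
Wall sequence: TBTBTLBT

1. t=1/3 → T at (32/3,7); v=(-1,-3)
2. t=7/3 → B at (25/3,0); v=(-1,3)
3. t=7/3 → T at (6,7); v=(-1,-3)
4. t=7/3 → B at (11/3,0); v=(-1,3)
5. t=7/3 → T at (4/3,7); v=(-1,-3)
6. t=4/3 → L at (0,3); v=(1,-3)
7. t=1 → B at (1,0); v=(1,3)
8. t=7/3 → T at (10/3,7); v=(1,-3)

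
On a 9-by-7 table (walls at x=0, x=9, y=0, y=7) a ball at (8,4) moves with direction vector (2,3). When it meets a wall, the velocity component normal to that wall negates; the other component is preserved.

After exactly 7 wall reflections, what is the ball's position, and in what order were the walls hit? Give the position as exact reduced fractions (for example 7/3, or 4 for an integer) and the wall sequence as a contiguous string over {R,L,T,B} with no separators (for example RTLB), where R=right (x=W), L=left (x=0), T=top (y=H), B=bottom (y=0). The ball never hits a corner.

1. t=1/2 → R at (9,11/2); v=(-2,3)
2. t=1/2 → T at (8,7); v=(-2,-3)
3. t=7/3 → B at (10/3,0); v=(-2,3)
4. t=5/3 → L at (0,5); v=(2,3)
5. t=2/3 → T at (4/3,7); v=(2,-3)
6. t=7/3 → B at (6,0); v=(2,3)
7. t=3/2 → R at (9,9/2); v=(-2,3)

Final position: (9,9/2)
Wall sequence: RTBLTBR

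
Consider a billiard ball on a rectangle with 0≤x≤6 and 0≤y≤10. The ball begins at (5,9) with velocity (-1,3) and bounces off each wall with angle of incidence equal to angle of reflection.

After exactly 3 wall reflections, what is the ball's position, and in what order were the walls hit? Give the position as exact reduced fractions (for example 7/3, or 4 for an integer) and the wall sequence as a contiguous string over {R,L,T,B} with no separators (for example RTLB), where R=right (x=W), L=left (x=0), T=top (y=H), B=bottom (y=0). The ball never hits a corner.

1. t=1/3 → T at (14/3,10); v=(-1,-3)
2. t=10/3 → B at (4/3,0); v=(-1,3)
3. t=4/3 → L at (0,4); v=(1,3)

Final position: (0,4)
Wall sequence: TBL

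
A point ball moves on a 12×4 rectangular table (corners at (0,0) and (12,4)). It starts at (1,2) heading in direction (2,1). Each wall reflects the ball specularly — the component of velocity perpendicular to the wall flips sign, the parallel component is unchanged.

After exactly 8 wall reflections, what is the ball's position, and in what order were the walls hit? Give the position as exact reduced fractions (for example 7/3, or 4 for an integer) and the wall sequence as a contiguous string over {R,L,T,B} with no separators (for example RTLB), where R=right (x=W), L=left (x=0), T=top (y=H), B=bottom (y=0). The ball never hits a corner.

1. t=2 → T at (5,4); v=(2,-1)
2. t=7/2 → R at (12,1/2); v=(-2,-1)
3. t=1/2 → B at (11,0); v=(-2,1)
4. t=4 → T at (3,4); v=(-2,-1)
5. t=3/2 → L at (0,5/2); v=(2,-1)
6. t=5/2 → B at (5,0); v=(2,1)
7. t=7/2 → R at (12,7/2); v=(-2,1)
8. t=1/2 → T at (11,4); v=(-2,-1)

Final position: (11,4)
Wall sequence: TRBTLBRT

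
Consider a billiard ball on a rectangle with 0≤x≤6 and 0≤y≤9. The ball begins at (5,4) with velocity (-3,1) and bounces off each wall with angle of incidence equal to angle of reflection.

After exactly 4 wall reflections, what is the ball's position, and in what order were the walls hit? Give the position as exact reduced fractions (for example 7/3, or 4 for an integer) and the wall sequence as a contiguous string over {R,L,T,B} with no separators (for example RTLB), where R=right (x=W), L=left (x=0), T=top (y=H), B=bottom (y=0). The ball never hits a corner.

Final position: (0,25/3)
Wall sequence: LRTL

1. t=5/3 → L at (0,17/3); v=(3,1)
2. t=2 → R at (6,23/3); v=(-3,1)
3. t=4/3 → T at (2,9); v=(-3,-1)
4. t=2/3 → L at (0,25/3); v=(3,-1)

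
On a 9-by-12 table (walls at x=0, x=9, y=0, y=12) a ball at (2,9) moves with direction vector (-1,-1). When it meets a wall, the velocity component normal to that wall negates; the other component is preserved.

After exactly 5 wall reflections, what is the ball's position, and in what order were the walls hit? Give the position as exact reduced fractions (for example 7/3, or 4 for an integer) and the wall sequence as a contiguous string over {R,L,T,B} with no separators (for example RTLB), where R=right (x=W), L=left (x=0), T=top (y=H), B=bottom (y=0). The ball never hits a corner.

1. t=2 → L at (0,7); v=(1,-1)
2. t=7 → B at (7,0); v=(1,1)
3. t=2 → R at (9,2); v=(-1,1)
4. t=9 → L at (0,11); v=(1,1)
5. t=1 → T at (1,12); v=(1,-1)

Final position: (1,12)
Wall sequence: LBRLT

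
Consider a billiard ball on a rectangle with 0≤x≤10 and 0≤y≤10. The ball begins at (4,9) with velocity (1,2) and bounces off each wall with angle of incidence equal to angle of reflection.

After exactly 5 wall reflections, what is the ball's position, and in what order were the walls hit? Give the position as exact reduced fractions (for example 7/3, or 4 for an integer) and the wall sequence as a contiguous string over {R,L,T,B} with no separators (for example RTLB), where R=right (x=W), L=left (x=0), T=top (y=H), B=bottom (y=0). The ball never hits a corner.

1. t=1/2 → T at (9/2,10); v=(1,-2)
2. t=5 → B at (19/2,0); v=(1,2)
3. t=1/2 → R at (10,1); v=(-1,2)
4. t=9/2 → T at (11/2,10); v=(-1,-2)
5. t=5 → B at (1/2,0); v=(-1,2)

Final position: (1/2,0)
Wall sequence: TBRTB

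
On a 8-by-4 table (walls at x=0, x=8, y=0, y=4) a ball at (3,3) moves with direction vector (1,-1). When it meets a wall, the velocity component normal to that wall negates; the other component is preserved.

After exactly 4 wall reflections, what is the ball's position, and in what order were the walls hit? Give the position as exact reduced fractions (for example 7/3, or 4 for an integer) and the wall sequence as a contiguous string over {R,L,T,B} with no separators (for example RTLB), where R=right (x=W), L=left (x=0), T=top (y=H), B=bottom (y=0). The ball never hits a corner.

1. t=3 → B at (6,0); v=(1,1)
2. t=2 → R at (8,2); v=(-1,1)
3. t=2 → T at (6,4); v=(-1,-1)
4. t=4 → B at (2,0); v=(-1,1)

Final position: (2,0)
Wall sequence: BRTB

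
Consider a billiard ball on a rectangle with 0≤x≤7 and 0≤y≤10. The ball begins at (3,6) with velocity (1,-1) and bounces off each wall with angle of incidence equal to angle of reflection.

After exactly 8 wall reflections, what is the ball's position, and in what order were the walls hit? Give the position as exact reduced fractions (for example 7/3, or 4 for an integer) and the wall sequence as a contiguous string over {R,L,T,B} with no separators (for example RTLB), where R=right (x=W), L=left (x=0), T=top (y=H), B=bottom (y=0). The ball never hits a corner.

1. t=4 → R at (7,2); v=(-1,-1)
2. t=2 → B at (5,0); v=(-1,1)
3. t=5 → L at (0,5); v=(1,1)
4. t=5 → T at (5,10); v=(1,-1)
5. t=2 → R at (7,8); v=(-1,-1)
6. t=7 → L at (0,1); v=(1,-1)
7. t=1 → B at (1,0); v=(1,1)
8. t=6 → R at (7,6); v=(-1,1)

Final position: (7,6)
Wall sequence: RBLTRLBR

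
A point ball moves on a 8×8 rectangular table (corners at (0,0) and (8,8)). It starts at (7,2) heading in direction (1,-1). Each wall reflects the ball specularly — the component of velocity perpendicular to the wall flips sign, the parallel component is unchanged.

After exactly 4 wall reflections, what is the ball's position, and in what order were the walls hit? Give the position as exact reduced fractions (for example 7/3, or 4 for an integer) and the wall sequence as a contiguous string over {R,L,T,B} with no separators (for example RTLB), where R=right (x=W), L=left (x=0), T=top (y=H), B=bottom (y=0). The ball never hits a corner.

1. t=1 → R at (8,1); v=(-1,-1)
2. t=1 → B at (7,0); v=(-1,1)
3. t=7 → L at (0,7); v=(1,1)
4. t=1 → T at (1,8); v=(1,-1)

Final position: (1,8)
Wall sequence: RBLT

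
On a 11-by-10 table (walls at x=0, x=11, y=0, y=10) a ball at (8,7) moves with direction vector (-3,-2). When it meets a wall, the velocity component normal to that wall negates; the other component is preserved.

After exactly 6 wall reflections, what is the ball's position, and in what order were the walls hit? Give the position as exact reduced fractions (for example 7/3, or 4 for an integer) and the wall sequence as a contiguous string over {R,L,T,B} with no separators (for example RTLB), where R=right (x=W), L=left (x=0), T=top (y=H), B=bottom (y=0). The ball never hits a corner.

Final position: (21/2,0)
Wall sequence: LBRTLB

1. t=8/3 → L at (0,5/3); v=(3,-2)
2. t=5/6 → B at (5/2,0); v=(3,2)
3. t=17/6 → R at (11,17/3); v=(-3,2)
4. t=13/6 → T at (9/2,10); v=(-3,-2)
5. t=3/2 → L at (0,7); v=(3,-2)
6. t=7/2 → B at (21/2,0); v=(3,2)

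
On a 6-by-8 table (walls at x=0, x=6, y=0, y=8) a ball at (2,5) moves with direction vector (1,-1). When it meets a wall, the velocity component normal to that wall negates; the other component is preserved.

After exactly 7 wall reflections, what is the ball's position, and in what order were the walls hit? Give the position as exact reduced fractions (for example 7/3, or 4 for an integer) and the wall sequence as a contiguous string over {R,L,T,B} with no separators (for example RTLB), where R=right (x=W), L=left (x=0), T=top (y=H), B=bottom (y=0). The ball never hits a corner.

1. t=4 → R at (6,1); v=(-1,-1)
2. t=1 → B at (5,0); v=(-1,1)
3. t=5 → L at (0,5); v=(1,1)
4. t=3 → T at (3,8); v=(1,-1)
5. t=3 → R at (6,5); v=(-1,-1)
6. t=5 → B at (1,0); v=(-1,1)
7. t=1 → L at (0,1); v=(1,1)

Final position: (0,1)
Wall sequence: RBLTRBL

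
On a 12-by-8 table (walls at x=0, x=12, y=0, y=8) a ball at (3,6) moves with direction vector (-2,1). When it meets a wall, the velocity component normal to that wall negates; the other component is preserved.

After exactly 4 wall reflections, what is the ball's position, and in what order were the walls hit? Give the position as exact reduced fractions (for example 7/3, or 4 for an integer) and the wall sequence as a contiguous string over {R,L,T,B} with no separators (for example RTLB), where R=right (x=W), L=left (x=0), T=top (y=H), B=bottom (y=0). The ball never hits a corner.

Final position: (7,0)
Wall sequence: LTRB

1. t=3/2 → L at (0,15/2); v=(2,1)
2. t=1/2 → T at (1,8); v=(2,-1)
3. t=11/2 → R at (12,5/2); v=(-2,-1)
4. t=5/2 → B at (7,0); v=(-2,1)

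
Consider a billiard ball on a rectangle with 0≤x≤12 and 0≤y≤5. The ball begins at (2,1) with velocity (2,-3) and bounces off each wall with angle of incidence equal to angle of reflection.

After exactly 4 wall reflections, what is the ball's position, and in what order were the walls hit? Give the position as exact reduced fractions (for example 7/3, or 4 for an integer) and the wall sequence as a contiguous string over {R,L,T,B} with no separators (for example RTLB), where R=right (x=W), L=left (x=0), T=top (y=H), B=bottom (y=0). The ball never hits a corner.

1. t=1/3 → B at (8/3,0); v=(2,3)
2. t=5/3 → T at (6,5); v=(2,-3)
3. t=5/3 → B at (28/3,0); v=(2,3)
4. t=4/3 → R at (12,4); v=(-2,3)

Final position: (12,4)
Wall sequence: BTBR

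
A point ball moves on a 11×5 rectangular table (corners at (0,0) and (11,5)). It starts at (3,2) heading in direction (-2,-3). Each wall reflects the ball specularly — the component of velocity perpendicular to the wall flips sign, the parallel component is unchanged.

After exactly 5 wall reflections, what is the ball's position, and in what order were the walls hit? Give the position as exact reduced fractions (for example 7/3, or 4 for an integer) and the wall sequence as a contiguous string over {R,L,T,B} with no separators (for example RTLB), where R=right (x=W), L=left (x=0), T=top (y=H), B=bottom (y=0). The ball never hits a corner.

1. t=2/3 → B at (5/3,0); v=(-2,3)
2. t=5/6 → L at (0,5/2); v=(2,3)
3. t=5/6 → T at (5/3,5); v=(2,-3)
4. t=5/3 → B at (5,0); v=(2,3)
5. t=5/3 → T at (25/3,5); v=(2,-3)

Final position: (25/3,5)
Wall sequence: BLTBT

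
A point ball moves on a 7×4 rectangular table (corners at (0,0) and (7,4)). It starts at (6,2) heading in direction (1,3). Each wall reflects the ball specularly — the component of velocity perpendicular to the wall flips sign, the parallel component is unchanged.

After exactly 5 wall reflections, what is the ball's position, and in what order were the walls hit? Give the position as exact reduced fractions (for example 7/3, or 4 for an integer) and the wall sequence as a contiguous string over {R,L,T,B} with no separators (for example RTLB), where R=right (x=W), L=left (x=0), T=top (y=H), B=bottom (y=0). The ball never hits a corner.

Final position: (10/3,0)
Wall sequence: TRBTB

1. t=2/3 → T at (20/3,4); v=(1,-3)
2. t=1/3 → R at (7,3); v=(-1,-3)
3. t=1 → B at (6,0); v=(-1,3)
4. t=4/3 → T at (14/3,4); v=(-1,-3)
5. t=4/3 → B at (10/3,0); v=(-1,3)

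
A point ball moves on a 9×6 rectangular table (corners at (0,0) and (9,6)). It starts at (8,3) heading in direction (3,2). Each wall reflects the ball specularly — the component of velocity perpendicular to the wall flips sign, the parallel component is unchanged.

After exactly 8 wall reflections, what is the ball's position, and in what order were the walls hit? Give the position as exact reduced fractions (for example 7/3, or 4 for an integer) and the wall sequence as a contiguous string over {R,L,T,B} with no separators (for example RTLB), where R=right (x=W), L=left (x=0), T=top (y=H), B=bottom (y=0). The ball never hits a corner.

1. t=1/3 → R at (9,11/3); v=(-3,2)
2. t=7/6 → T at (11/2,6); v=(-3,-2)
3. t=11/6 → L at (0,7/3); v=(3,-2)
4. t=7/6 → B at (7/2,0); v=(3,2)
5. t=11/6 → R at (9,11/3); v=(-3,2)
6. t=7/6 → T at (11/2,6); v=(-3,-2)
7. t=11/6 → L at (0,7/3); v=(3,-2)
8. t=7/6 → B at (7/2,0); v=(3,2)

Final position: (7/2,0)
Wall sequence: RTLBRTLB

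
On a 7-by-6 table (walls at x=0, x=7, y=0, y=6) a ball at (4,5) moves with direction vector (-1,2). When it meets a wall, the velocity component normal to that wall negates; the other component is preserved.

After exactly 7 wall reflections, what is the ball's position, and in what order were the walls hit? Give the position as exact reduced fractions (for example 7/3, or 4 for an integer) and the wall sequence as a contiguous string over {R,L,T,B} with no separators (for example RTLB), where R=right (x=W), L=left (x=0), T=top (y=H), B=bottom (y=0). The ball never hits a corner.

1. t=1/2 → T at (7/2,6); v=(-1,-2)
2. t=3 → B at (1/2,0); v=(-1,2)
3. t=1/2 → L at (0,1); v=(1,2)
4. t=5/2 → T at (5/2,6); v=(1,-2)
5. t=3 → B at (11/2,0); v=(1,2)
6. t=3/2 → R at (7,3); v=(-1,2)
7. t=3/2 → T at (11/2,6); v=(-1,-2)

Final position: (11/2,6)
Wall sequence: TBLTBRT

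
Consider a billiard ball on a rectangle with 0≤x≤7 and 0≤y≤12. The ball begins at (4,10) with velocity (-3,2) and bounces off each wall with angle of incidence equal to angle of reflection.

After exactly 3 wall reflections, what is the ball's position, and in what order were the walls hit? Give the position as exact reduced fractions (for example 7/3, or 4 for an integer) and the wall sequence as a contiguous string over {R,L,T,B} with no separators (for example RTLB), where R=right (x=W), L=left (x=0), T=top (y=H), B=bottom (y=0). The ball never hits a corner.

Final position: (7,20/3)
Wall sequence: TLR

1. t=1 → T at (1,12); v=(-3,-2)
2. t=1/3 → L at (0,34/3); v=(3,-2)
3. t=7/3 → R at (7,20/3); v=(-3,-2)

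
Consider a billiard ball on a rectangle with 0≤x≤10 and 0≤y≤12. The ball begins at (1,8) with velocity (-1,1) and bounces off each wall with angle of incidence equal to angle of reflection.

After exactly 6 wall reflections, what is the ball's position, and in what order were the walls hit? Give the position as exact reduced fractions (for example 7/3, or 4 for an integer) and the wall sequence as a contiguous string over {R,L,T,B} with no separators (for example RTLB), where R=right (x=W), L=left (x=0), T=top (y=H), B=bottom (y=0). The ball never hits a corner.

Final position: (7,12)
Wall sequence: LTRBLT

1. t=1 → L at (0,9); v=(1,1)
2. t=3 → T at (3,12); v=(1,-1)
3. t=7 → R at (10,5); v=(-1,-1)
4. t=5 → B at (5,0); v=(-1,1)
5. t=5 → L at (0,5); v=(1,1)
6. t=7 → T at (7,12); v=(1,-1)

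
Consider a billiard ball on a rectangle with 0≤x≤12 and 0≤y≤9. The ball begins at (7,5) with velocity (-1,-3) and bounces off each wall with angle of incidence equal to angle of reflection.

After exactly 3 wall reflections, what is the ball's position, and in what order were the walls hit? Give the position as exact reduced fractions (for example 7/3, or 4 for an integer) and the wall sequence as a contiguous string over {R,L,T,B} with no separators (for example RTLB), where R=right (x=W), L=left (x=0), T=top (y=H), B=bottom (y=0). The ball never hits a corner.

1. t=5/3 → B at (16/3,0); v=(-1,3)
2. t=3 → T at (7/3,9); v=(-1,-3)
3. t=7/3 → L at (0,2); v=(1,-3)

Final position: (0,2)
Wall sequence: BTL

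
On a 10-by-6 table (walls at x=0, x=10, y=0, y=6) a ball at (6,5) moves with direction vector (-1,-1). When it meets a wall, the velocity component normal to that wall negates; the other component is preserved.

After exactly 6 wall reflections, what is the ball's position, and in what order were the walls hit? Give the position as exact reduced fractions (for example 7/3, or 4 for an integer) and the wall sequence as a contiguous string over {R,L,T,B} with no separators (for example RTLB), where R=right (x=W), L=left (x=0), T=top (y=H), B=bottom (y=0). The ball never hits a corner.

1. t=5 → B at (1,0); v=(-1,1)
2. t=1 → L at (0,1); v=(1,1)
3. t=5 → T at (5,6); v=(1,-1)
4. t=5 → R at (10,1); v=(-1,-1)
5. t=1 → B at (9,0); v=(-1,1)
6. t=6 → T at (3,6); v=(-1,-1)

Final position: (3,6)
Wall sequence: BLTRBT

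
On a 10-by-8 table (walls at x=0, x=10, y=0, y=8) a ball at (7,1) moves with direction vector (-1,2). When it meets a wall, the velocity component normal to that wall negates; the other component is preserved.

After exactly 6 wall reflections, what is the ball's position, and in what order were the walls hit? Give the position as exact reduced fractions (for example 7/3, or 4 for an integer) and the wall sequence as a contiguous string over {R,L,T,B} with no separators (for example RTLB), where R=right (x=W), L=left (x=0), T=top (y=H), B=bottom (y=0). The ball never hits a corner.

Final position: (10,3)
Wall sequence: TLBTBR

1. t=7/2 → T at (7/2,8); v=(-1,-2)
2. t=7/2 → L at (0,1); v=(1,-2)
3. t=1/2 → B at (1/2,0); v=(1,2)
4. t=4 → T at (9/2,8); v=(1,-2)
5. t=4 → B at (17/2,0); v=(1,2)
6. t=3/2 → R at (10,3); v=(-1,2)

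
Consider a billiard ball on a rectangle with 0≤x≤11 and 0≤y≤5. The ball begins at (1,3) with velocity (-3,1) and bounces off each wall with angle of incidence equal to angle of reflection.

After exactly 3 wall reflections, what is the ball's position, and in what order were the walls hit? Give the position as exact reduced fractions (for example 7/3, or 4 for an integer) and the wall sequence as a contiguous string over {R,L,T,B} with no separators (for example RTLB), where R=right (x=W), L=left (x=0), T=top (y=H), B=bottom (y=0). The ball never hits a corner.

1. t=1/3 → L at (0,10/3); v=(3,1)
2. t=5/3 → T at (5,5); v=(3,-1)
3. t=2 → R at (11,3); v=(-3,-1)

Final position: (11,3)
Wall sequence: LTR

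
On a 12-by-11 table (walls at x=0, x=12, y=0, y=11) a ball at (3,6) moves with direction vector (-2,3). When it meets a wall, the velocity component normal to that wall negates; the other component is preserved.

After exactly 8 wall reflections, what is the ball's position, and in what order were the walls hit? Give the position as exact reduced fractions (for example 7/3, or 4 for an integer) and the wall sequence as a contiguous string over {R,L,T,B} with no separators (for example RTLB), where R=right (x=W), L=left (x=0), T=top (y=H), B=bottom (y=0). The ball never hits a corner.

Final position: (17/3,11)
Wall sequence: LTBRTBLT

1. t=3/2 → L at (0,21/2); v=(2,3)
2. t=1/6 → T at (1/3,11); v=(2,-3)
3. t=11/3 → B at (23/3,0); v=(2,3)
4. t=13/6 → R at (12,13/2); v=(-2,3)
5. t=3/2 → T at (9,11); v=(-2,-3)
6. t=11/3 → B at (5/3,0); v=(-2,3)
7. t=5/6 → L at (0,5/2); v=(2,3)
8. t=17/6 → T at (17/3,11); v=(2,-3)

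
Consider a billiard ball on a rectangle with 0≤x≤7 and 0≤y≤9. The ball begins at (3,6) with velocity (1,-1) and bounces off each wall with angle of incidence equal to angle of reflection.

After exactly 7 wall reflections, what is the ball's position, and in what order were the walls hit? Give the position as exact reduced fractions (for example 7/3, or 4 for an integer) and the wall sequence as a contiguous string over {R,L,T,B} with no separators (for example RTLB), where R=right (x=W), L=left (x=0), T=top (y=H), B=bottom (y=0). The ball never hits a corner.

1. t=4 → R at (7,2); v=(-1,-1)
2. t=2 → B at (5,0); v=(-1,1)
3. t=5 → L at (0,5); v=(1,1)
4. t=4 → T at (4,9); v=(1,-1)
5. t=3 → R at (7,6); v=(-1,-1)
6. t=6 → B at (1,0); v=(-1,1)
7. t=1 → L at (0,1); v=(1,1)

Final position: (0,1)
Wall sequence: RBLTRBL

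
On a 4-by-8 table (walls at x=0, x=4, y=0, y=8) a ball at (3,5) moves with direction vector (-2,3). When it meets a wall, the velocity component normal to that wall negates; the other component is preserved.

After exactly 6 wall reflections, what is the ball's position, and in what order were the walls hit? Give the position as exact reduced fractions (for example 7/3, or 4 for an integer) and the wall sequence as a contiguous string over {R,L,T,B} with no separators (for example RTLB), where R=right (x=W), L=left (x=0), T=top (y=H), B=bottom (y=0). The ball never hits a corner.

1. t=1 → T at (1,8); v=(-2,-3)
2. t=1/2 → L at (0,13/2); v=(2,-3)
3. t=2 → R at (4,1/2); v=(-2,-3)
4. t=1/6 → B at (11/3,0); v=(-2,3)
5. t=11/6 → L at (0,11/2); v=(2,3)
6. t=5/6 → T at (5/3,8); v=(2,-3)

Final position: (5/3,8)
Wall sequence: TLRBLT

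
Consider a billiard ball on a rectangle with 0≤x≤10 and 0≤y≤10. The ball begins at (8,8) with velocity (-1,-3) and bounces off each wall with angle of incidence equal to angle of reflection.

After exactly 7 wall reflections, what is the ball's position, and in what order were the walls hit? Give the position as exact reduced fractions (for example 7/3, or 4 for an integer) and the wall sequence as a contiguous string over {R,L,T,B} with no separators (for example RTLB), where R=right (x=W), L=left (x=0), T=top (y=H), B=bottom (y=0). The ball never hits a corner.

1. t=8/3 → B at (16/3,0); v=(-1,3)
2. t=10/3 → T at (2,10); v=(-1,-3)
3. t=2 → L at (0,4); v=(1,-3)
4. t=4/3 → B at (4/3,0); v=(1,3)
5. t=10/3 → T at (14/3,10); v=(1,-3)
6. t=10/3 → B at (8,0); v=(1,3)
7. t=2 → R at (10,6); v=(-1,3)

Final position: (10,6)
Wall sequence: BTLBTBR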